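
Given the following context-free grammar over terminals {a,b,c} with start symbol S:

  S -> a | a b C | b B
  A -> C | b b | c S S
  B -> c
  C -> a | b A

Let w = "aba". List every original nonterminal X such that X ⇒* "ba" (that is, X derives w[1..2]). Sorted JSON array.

CNF form of G:
  S -> T0 B | T2 X4 | a
  A -> T0 A | T0 T0 | T1 X3 | a
  B -> c
  C -> T0 A | a
  T0 -> b
  T1 -> c
  T2 -> a
  X3 -> S S
  X4 -> T0 C

CYK fill, restricted to cells inside w[1..2]:
  [1..1]={T0}  "b"  orig:{}
  [2..2]={A,C,S,T2}  "a"  orig:{A,C,S}
  [1..2]={A,C,X4}  "ba"  orig:{A,C}

Original NTs in T[1,2] deriving "ba": ["A", "C"]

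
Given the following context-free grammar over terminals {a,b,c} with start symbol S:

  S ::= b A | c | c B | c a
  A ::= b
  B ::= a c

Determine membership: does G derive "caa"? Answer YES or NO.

CNF form of G:
  S -> T1 B | T1 T0 | T2 A | c
  A -> b
  B -> T0 T1
  T0 -> a
  T1 -> c
  T2 -> b

CYK fill:
  cell(0,0) c: {S,T1}  orig:{S}
  cell(1,1) a: {T0}  orig:{}
  cell(2,2) a: {T0}  orig:{}
  cell(0,1) ca: {S}
  cell(1,2) aa: ∅
  cell(0,2) caa: ∅

S ∉ T[0,2] ⇒ NO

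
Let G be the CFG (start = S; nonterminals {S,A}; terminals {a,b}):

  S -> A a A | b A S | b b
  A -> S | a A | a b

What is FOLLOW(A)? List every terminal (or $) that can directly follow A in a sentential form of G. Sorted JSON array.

FIRST sets, iterate to fixpoint:
pass 1:
  A via A→a A: +{a}
  S via S→A a A: +{a}
  S via S→b A S: +{b}
  FIRST(S)={a,b}  FIRST(A)={a}
pass 2:
  A via A→S: +{b}
  FIRST(S)={a,b}  FIRST(A)={a,b}
pass 3: — fixpoint
  FIRST(S)={a,b}  FIRST(A)={a,b}

Compute FOLLOW by fixpoint:
seed FOLLOW(S) with $
iter 1:
  S→A a A: FOLLOW(A) ⊇ FIRST(a) = {a}; new: +{a}
  S→A a A: FOLLOW(A) ⊇ FOLLOW(S) ⊇ {$}; new: +{$}
  S→b A S: FOLLOW(A) ⊇ FIRST(S) = {a,b}; new: +{b}
  FOLLOW(S)={$}  FOLLOW(A)={$,a,b}
iter 2:
  A→S: FOLLOW(S) ⊇ FOLLOW(A) ⊇ {$,a,b}; new: +{a,b}
  FOLLOW(S)={$,a,b}  FOLLOW(A)={$,a,b}
iter 3: (stable)
  FOLLOW(S)={$,a,b}  FOLLOW(A)={$,a,b}

FOLLOW(A) = ["$", "a", "b"]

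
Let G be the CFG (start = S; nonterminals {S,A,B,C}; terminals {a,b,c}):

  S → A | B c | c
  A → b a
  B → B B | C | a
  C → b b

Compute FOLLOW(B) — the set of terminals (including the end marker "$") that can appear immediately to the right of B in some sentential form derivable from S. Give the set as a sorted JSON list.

FIRST iteration:
round 1:
  A via A→b a: +{b}
  B via B→a: +{a}
  C via C→b b: +{b}
  S via S→A: +{b}
  S via S→B c: +{a}
  S via S→c: +{c}
  FIRST[S]={a,b,c}  FIRST[A]={b}  FIRST[B]={a}  FIRST[C]={b}
round 2:
  B via B→C: +{b}
  FIRST[S]={a,b,c}  FIRST[A]={b}  FIRST[B]={a,b}  FIRST[C]={b}
round 3: — fixpoint
  FIRST[S]={a,b,c}  FIRST[A]={b}  FIRST[B]={a,b}  FIRST[C]={b}

Compute FOLLOW by fixpoint:
initialize: $ ∈ FOLLOW(S)
iter 1:
  B→B B: FOLLOW(B) ⊇ FIRST(B) = {a,b}; new: +{a,b}
  B→C: FOLLOW(C) ⊇ FOLLOW(B) ⊇ {a,b}; new: +{a,b}
  S→A: FOLLOW(A) ⊇ FOLLOW(S) ⊇ {$}; new: +{$}
  S→B c: FOLLOW(B) ⊇ FIRST(c) = {c}; new: +{c}
  FOLLOW[S]={$}  FOLLOW[A]={$}  FOLLOW[B]={a,b,c}  FOLLOW[C]={a,b}
iter 2:
  B→C: FOLLOW(C) ⊇ FOLLOW(B) ⊇ {a,b,c}; new: +{c}
  FOLLOW[S]={$}  FOLLOW[A]={$}  FOLLOW[B]={a,b,c}  FOLLOW[C]={a,b,c}
iter 3: (stable)
  FOLLOW[S]={$}  FOLLOW[A]={$}  FOLLOW[B]={a,b,c}  FOLLOW[C]={a,b,c}

FOLLOW(B) = ["a", "b", "c"]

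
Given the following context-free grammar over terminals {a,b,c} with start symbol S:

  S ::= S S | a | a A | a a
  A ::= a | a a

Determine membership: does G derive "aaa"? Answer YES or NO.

CNF form of G:
  S -> S S | T0 A | T0 T0 | a
  A -> T0 T0 | a
  T0 -> a

CYK table (by increasing span):
  T[0,0] 'a' = {A,S,T0}  orig:{A,S}
  T[1,1] 'a' = {A,S,T0}  orig:{A,S}
  T[2,2] 'a' = {A,S,T0}  orig:{A,S}
  T[0,1] 'aa' = {A,S}
  T[1,2] 'aa' = {A,S}
  T[0,2] 'aaa' = {S}

S ∈ T[0,2] ⇒ YES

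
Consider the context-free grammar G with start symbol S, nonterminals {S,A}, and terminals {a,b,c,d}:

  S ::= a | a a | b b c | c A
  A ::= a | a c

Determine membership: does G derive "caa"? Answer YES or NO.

CNF form of G:
  S -> T0 T0 | T1 A | T2 X3 | a
  A -> T0 T1 | a
  T0 -> a
  T1 -> c
  T2 -> b
  X3 -> T2 T1

Fill CYK table bottom-up:
  cell(0,0) c: {T1}  orig:{}
  cell(1,1) a: {A,S,T0}  orig:{A,S}
  cell(2,2) a: {A,S,T0}  orig:{A,S}
  cell(0,1) ca: {S}
  cell(1,2) aa: {S}
  cell(0,2) caa: ∅

S ∉ T[0,2] ⇒ NO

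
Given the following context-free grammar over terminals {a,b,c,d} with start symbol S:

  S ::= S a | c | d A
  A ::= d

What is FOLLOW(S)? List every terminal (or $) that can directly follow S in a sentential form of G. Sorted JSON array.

FIRST sets, iterate to fixpoint:
iter 1:
  A via A→d: +{d}
  S via S→c: +{c}
  S via S→d A: +{d}
  FIRST(S)={c,d}  FIRST(A)={d}
iter 2: — fixpoint
  FIRST(S)={c,d}  FIRST(A)={d}

FOLLOW iteration:
initialize: $ ∈ FOLLOW(S)
round 1:
  S→S a: FOLLOW(S) ⊇ FIRST(a) = {a}; new: +{a}
  S→d A: FOLLOW(A) ⊇ FOLLOW(S) ⊇ {$,a}; new: +{$,a}
  S: {$,a}  A: {$,a}
round 2: (stable)
  S: {$,a}  A: {$,a}

FOLLOW(S) = ["$", "a"]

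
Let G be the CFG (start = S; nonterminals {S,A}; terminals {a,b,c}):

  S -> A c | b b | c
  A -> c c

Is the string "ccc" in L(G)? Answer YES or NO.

CNF form of G:
  S -> A T0 | T1 T1 | c
  A -> T0 T0
  T0 -> c
  T1 -> b

Fill CYK table bottom-up:
  [0..0]={S,T0}  "c"  orig:{S}
  [1..1]={S,T0}  "c"  orig:{S}
  [2..2]={S,T0}  "c"  orig:{S}
  [0..1]={A}  "cc"
  [1..2]={A}  "cc"
  [0..2]={S}  "ccc"

S ∈ T[0,2] ⇒ YES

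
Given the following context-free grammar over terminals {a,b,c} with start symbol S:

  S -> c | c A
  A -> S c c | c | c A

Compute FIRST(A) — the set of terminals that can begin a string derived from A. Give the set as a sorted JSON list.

FIRST sets, iterate to fixpoint:
pass 1:
  A via A→c: +{c}
  S via S→c: +{c}
  S: {c}  A: {c}
pass 2: (stable)
  S: {c}  A: {c}

FIRST(A) = ["c"]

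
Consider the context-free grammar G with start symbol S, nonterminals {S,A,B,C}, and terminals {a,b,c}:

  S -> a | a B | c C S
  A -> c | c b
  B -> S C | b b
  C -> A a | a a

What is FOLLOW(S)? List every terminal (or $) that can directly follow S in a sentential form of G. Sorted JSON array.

Compute FIRST by fixpoint:
iter 1:
  A via A→c: +{c}
  B via B→b b: +{b}
  C via C→A a: +{c}
  C via C→a a: +{a}
  S via S→a: +{a}
  S via S→c C S: +{c}
  S: {a,c}  A: {c}  B: {b}  C: {a,c}
iter 2:
  B via B→S C: +{a,c}
  S: {a,c}  A: {c}  B: {a,b,c}  C: {a,c}
iter 3: (no change)
  S: {a,c}  A: {c}  B: {a,b,c}  C: {a,c}

Compute FOLLOW by fixpoint:
FOLLOW(S) := {$}
[1]
  B→S C: FOLLOW(S) ⊇ FIRST(C) = {a,c}; new: +{a,c}
  C→A a: FOLLOW(A) ⊇ FIRST(a) = {a}; new: +{a}
  S→a B: FOLLOW(B) ⊇ FOLLOW(S) ⊇ {$,a,c}; new: +{$,a,c}
  S→c C S: FOLLOW(C) ⊇ FIRST(S) = {a,c}; new: +{a,c}
  FOLLOW[S]={$,a,c}  FOLLOW[A]={a}  FOLLOW[B]={$,a,c}  FOLLOW[C]={a,c}
[2]
  B→S C: FOLLOW(C) ⊇ FOLLOW(B) ⊇ {$,a,c}; new: +{$}
  FOLLOW[S]={$,a,c}  FOLLOW[A]={a}  FOLLOW[B]={$,a,c}  FOLLOW[C]={$,a,c}
[3] — fixpoint
  FOLLOW[S]={$,a,c}  FOLLOW[A]={a}  FOLLOW[B]={$,a,c}  FOLLOW[C]={$,a,c}

FOLLOW(S) = ["$", "a", "c"]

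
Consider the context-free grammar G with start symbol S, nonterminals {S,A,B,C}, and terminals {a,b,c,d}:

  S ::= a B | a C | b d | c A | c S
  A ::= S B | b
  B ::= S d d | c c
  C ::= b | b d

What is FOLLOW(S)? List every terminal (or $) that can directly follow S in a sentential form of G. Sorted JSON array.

Compute FIRST by fixpoint:
pass 1:
  A via A→b: +{b}
  B via B→c c: +{c}
  C via C→b: +{b}
  S via S→a B: +{a}
  S via S→b d: +{b}
  S via S→c A: +{c}
  FIRST(S)={a,b,c}  FIRST(A)={b}  FIRST(B)={c}  FIRST(C)={b}
pass 2:
  A via A→S B: +{a,c}
  B via B→S d d: +{a,b}
  FIRST(S)={a,b,c}  FIRST(A)={a,b,c}  FIRST(B)={a,b,c}  FIRST(C)={b}
pass 3: (no change)
  FIRST(S)={a,b,c}  FIRST(A)={a,b,c}  FIRST(B)={a,b,c}  FIRST(C)={b}

FOLLOW iteration:
seed FOLLOW(S) with $
pass 1:
  A→S B: FOLLOW(S) ⊇ FIRST(B) = {a,b,c}; new: +{a,b,c}
  B→S d d: FOLLOW(S) ⊇ FIRST(d) = {d}; new: +{d}
  S→a B: FOLLOW(B) ⊇ FOLLOW(S) ⊇ {$,a,b,c,d}; new: +{$,a,b,c,d}
  S→a C: FOLLOW(C) ⊇ FOLLOW(S) ⊇ {$,a,b,c,d}; new: +{$,a,b,c,d}
  S→c A: FOLLOW(A) ⊇ FOLLOW(S) ⊇ {$,a,b,c,d}; new: +{$,a,b,c,d}
  FOLLOW[S]={$,a,b,c,d}  FOLLOW[A]={$,a,b,c,d}  FOLLOW[B]={$,a,b,c,d}  FOLLOW[C]={$,a,b,c,d}
pass 2: done
  FOLLOW[S]={$,a,b,c,d}  FOLLOW[A]={$,a,b,c,d}  FOLLOW[B]={$,a,b,c,d}  FOLLOW[C]={$,a,b,c,d}

FOLLOW(S) = ["$", "a", "b", "c", "d"]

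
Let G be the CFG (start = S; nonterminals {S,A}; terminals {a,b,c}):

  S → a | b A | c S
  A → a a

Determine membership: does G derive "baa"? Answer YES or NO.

CNF form of G:
  S -> T1 A | T2 S | a
  A -> T0 T0
  T0 -> a
  T1 -> b
  T2 -> c

CYK table (by increasing span):
  [0..0]={T1}  "b"  orig:{}
  [1..1]={S,T0}  "a"  orig:{S}
  [2..2]={S,T0}  "a"  orig:{S}
  [0..1]=∅  "ba"
  [1..2]={A}  "aa"
  [0..2]={S}  "baa"

S ∈ T[0,2] ⇒ YES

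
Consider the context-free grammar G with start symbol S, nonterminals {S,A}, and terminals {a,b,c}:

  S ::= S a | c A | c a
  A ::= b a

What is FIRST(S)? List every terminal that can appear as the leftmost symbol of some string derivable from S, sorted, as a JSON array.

FIRST sets, iterate to fixpoint:
iter 1:
  A via A→b a: +{b}
  S via S→c A: +{c}
  S: {c}  A: {b}
iter 2: — fixpoint
  S: {c}  A: {b}

FIRST(S) = ["c"]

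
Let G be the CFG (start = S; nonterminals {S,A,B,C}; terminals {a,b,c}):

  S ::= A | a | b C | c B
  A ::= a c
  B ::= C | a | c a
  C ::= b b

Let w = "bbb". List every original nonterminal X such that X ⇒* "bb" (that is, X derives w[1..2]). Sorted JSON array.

CNF form of G:
  S -> T0 T1 | T1 B | T2 C | a
  A -> T0 T1
  B -> T1 T0 | T2 T2 | a
  C -> T2 T2
  T0 -> a
  T1 -> c
  T2 -> b

CYK table (by increasing span), restricted to cells inside w[1..2]:
  [1..1]={T2}  "b"  orig:{}
  [2..2]={T2}  "b"  orig:{}
  [1..2]={B,C}  "bb"

Original NTs in T[1,2] deriving "bb": ["B", "C"]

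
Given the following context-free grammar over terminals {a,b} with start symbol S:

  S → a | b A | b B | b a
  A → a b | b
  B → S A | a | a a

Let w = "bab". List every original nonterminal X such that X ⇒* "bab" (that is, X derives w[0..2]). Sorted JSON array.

CNF form of G:
  S -> T1 A | T1 B | T1 T0 | a
  A -> T0 T1 | b
  B -> S A | T0 T0 | a
  T0 -> a
  T1 -> b

Fill CYK table bottom-up, restricted to cells inside w[0..2]:
  cell(0,0) b: {A,T1}  orig:{A}
  cell(1,1) a: {B,S,T0}  orig:{B,S}
  cell(2,2) b: {A,T1}  orig:{A}
  cell(0,1) ba: {S}
  cell(1,2) ab: {A,B}
  cell(0,2) bab: {B,S}

Original NTs in T[0,2] deriving "bab": ["B", "S"]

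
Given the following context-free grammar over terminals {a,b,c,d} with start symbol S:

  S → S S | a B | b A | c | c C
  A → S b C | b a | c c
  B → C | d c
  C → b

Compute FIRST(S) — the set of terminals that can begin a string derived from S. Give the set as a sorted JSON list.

FIRST iteration:
[1]
  A via A→b a: +{b}
  A via A→c c: +{c}
  B via B→d c: +{d}
  C via C→b: +{b}
  S via S→a B: +{a}
  S via S→b A: +{b}
  S via S→c: +{c}
  FIRST[S]={a,b,c}  FIRST[A]={b,c}  FIRST[B]={d}  FIRST[C]={b}
[2]
  A via A→S b C: +{a}
  B via B→C: +{b}
  FIRST[S]={a,b,c}  FIRST[A]={a,b,c}  FIRST[B]={b,d}  FIRST[C]={b}
[3] (stable)
  FIRST[S]={a,b,c}  FIRST[A]={a,b,c}  FIRST[B]={b,d}  FIRST[C]={b}

FIRST(S) = ["a", "b", "c"]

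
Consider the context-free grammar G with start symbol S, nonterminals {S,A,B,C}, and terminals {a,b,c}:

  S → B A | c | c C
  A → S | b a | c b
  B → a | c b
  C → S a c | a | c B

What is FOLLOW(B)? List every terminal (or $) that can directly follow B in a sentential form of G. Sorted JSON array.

FIRST iteration:
iter 1:
  A via A→b a: +{b}
  A via A→c b: +{c}
  B via B→a: +{a}
  B via B→c b: +{c}
  C via C→a: +{a}
  C via C→c B: +{c}
  S via S→B A: +{a,c}
  S: {a,c}  A: {b,c}  B: {a,c}  C: {a,c}
iter 2:
  A via A→S: +{a}
  S: {a,c}  A: {a,b,c}  B: {a,c}  C: {a,c}
iter 3: done
  S: {a,c}  A: {a,b,c}  B: {a,c}  C: {a,c}

FOLLOW sets:
FOLLOW(S) := {$}
iter 1:
  C→S a c: FOLLOW(S) ⊇ FIRST(a) = {a}; new: +{a}
  S→B A: FOLLOW(B) ⊇ FIRST(A) = {a,b,c}; new: +{a,b,c}
  S→B A: FOLLOW(A) ⊇ FOLLOW(S) ⊇ {$,a}; new: +{$,a}
  S→c C: FOLLOW(C) ⊇ FOLLOW(S) ⊇ {$,a}; new: +{$,a}
  S: {$,a}  A: {$,a}  B: {a,b,c}  C: {$,a}
iter 2:
  C→c B: FOLLOW(B) ⊇ FOLLOW(C) ⊇ {$,a}; new: +{$}
  S: {$,a}  A: {$,a}  B: {$,a,b,c}  C: {$,a}
iter 3: done
  S: {$,a}  A: {$,a}  B: {$,a,b,c}  C: {$,a}

FOLLOW(B) = ["$", "a", "b", "c"]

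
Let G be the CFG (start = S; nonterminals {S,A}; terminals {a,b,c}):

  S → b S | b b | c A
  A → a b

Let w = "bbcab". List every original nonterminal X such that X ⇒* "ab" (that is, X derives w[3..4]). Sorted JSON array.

CNF form of G:
  S -> T1 S | T1 T1 | T2 A
  A -> T0 T1
  T0 -> a
  T1 -> b
  T2 -> c

Fill CYK table bottom-up — only the sub-triangle for w[3..4]:
  [3..3]={T0}  "a"  orig:{}
  [4..4]={T1}  "b"  orig:{}
  [3..4]={A}  "ab"

Original NTs in T[3,4] deriving "ab": ["A"]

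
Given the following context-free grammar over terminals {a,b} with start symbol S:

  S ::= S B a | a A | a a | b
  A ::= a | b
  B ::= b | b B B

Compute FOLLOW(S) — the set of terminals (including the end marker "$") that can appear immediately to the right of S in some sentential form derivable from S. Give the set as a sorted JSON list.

Compute FIRST by fixpoint:
[1]
  A via A→a: +{a}
  A via A→b: +{b}
  B via B→b: +{b}
  S via S→a A: +{a}
  S via S→b: +{b}
  S: {a,b}  A: {a,b}  B: {b}
[2] — fixpoint
  S: {a,b}  A: {a,b}  B: {b}

FOLLOW sets:
initialize: $ ∈ FOLLOW(S)
iter 1:
  B→b B B: FOLLOW(B) ⊇ FIRST(B) = {b}; new: +{b}
  S→S B a: FOLLOW(S) ⊇ FIRST(B) = {b}; new: +{b}
  S→S B a: FOLLOW(B) ⊇ FIRST(a) = {a}; new: +{a}
  S→a A: FOLLOW(A) ⊇ FOLLOW(S) ⊇ {$,b}; new: +{$,b}
  FOLLOW(S)={$,b}  FOLLOW(A)={$,b}  FOLLOW(B)={a,b}
iter 2: (stable)
  FOLLOW(S)={$,b}  FOLLOW(A)={$,b}  FOLLOW(B)={a,b}

FOLLOW(S) = ["$", "b"]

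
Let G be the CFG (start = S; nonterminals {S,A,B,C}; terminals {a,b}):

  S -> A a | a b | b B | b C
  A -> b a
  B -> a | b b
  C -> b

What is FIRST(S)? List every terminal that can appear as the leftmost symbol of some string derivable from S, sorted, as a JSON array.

FIRST sets, iterate to fixpoint:
[1]
  A via A→b a: +{b}
  B via B→a: +{a}
  B via B→b b: +{b}
  C via C→b: +{b}
  S via S→A a: +{b}
  S via S→a b: +{a}
  S: {a,b}  A: {b}  B: {a,b}  C: {b}
[2] — fixpoint
  S: {a,b}  A: {b}  B: {a,b}  C: {b}

FIRST(S) = ["a", "b"]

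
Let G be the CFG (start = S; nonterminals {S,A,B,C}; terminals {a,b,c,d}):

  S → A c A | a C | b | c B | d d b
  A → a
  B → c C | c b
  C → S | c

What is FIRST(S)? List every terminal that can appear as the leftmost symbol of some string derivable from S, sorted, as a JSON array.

Compute FIRST by fixpoint:
pass 1:
  A via A→a: +{a}
  B via B→c C: +{c}
  C via C→c: +{c}
  S via S→A c A: +{a}
  S via S→b: +{b}
  S via S→c B: +{c}
  S via S→d d b: +{d}
  FIRST[S]={a,b,c,d}  FIRST[A]={a}  FIRST[B]={c}  FIRST[C]={c}
pass 2:
  C via C→S: +{a,b,d}
  FIRST[S]={a,b,c,d}  FIRST[A]={a}  FIRST[B]={c}  FIRST[C]={a,b,c,d}
pass 3: (stable)
  FIRST[S]={a,b,c,d}  FIRST[A]={a}  FIRST[B]={c}  FIRST[C]={a,b,c,d}

FIRST(S) = ["a", "b", "c", "d"]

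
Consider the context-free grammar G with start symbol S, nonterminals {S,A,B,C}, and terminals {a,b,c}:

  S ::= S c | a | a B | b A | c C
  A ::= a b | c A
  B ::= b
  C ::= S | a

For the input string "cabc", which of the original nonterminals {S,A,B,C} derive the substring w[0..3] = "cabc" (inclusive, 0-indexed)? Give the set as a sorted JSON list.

CNF form of G:
  S -> S T2 | T0 B | T1 A | T2 C | a
  A -> T0 T1 | T2 A
  B -> b
  C -> S T2 | T0 B | T1 A | T2 C | a
  T0 -> a
  T1 -> b
  T2 -> c

CYK fill (cells [i..j] with 0 ≤ i ≤ j ≤ 3 only):
  cell(0,0) c: {T2}  orig:{}
  cell(1,1) a: {C,S,T0}  orig:{C,S}
  cell(2,2) b: {B,T1}  orig:{B}
  cell(3,3) c: {T2}  orig:{}
  cell(0,1) ca: {C,S}
  cell(1,2) ab: {A,C,S}
  cell(2,3) bc: ∅
  cell(0,2) cab: {A,C,S}
  cell(1,3) abc: {C,S}
  cell(0,3) cabc: {C,S}

Original NTs in T[0,3] deriving "cabc": ["C", "S"]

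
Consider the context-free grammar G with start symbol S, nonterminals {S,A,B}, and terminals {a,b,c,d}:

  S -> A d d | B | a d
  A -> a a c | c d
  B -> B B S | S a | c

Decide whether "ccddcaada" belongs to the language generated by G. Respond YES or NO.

CNF form of G:
  S -> A X5 | B X6 | S T0 | T0 T2 | c
  A -> T0 X3 | T1 T2
  B -> B X4 | S T0 | c
  T0 -> a
  T1 -> c
  T2 -> d
  X3 -> T0 T1
  X4 -> B S
  X5 -> T2 T2
  X6 -> B S

CYK fill:
  cell(0,0) c: {B,S,T1}  orig:{B,S}
  cell(1,1) c: {B,S,T1}  orig:{B,S}
  cell(2,2) d: {T2}  orig:{}
  cell(3,3) d: {T2}  orig:{}
  cell(4,4) c: {B,S,T1}  orig:{B,S}
  cell(5,5) a: {T0}  orig:{}
  cell(6,6) a: {T0}  orig:{}
  cell(7,7) d: {T2}  orig:{}
  cell(8,8) a: {T0}  orig:{}
  cell(0,1) cc: {X4,X6}  orig:{}
  cell(1,2) cd: {A}
  cell(2,3) dd: {X5}  orig:{}
  cell(3,4) dc: ∅
  cell(4,5) ca: {B,S}
  cell(5,6) aa: ∅
  cell(6,7) ad: {S}
  cell(7,8) da: ∅
  cell(0,2) ccd: ∅
  cell(1,3) cdd: ∅
  cell(2,4) ddc: ∅
  cell(3,5) dca: ∅
  cell(4,6) caa: {B,S}
  cell(5,7) aad: ∅
  cell(6,8) ada: {B,S}
  cell(0,3) ccdd: ∅
  cell(1,4) cddc: ∅
  cell(2,5) ddca: ∅
  cell(3,6) dcaa: ∅
  cell(4,7) caad: {X4,X6}  orig:{}
  cell(5,8) aada: ∅
  cell(0,4) ccddc: ∅
  cell(1,5) cddca: ∅
  cell(2,6) ddcaa: ∅
  cell(3,7) dcaad: ∅
  cell(4,8) caada: {X4,X6}  orig:{}
  cell(0,5) ccddca: ∅
  cell(1,6) cddcaa: ∅
  cell(2,7) ddcaad: ∅
  cell(3,8) dcaada: ∅
  cell(0,6) ccddcaa: ∅
  cell(1,7) cddcaad: ∅
  cell(2,8) ddcaada: ∅
  cell(0,7) ccddcaad: ∅
  cell(1,8) cddcaada: ∅
  cell(0,8) ccddcaada: ∅

S ∉ T[0,8] ⇒ NO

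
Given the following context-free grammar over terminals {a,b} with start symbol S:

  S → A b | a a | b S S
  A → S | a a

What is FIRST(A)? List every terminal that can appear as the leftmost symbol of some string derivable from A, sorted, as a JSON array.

FIRST sets, iterate to fixpoint:
pass 1:
  A via A→a a: +{a}
  S via S→A b: +{a}
  S via S→b S S: +{b}
  S: {a,b}  A: {a}
pass 2:
  A via A→S: +{b}
  S: {a,b}  A: {a,b}
pass 3: (stable)
  S: {a,b}  A: {a,b}

FIRST(A) = ["a", "b"]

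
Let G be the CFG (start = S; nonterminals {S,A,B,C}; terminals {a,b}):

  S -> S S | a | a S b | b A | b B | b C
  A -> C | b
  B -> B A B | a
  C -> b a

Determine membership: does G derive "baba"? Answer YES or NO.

CNF form of G:
  S -> S S | T0 A | T0 B | T0 C | T1 X3 | a
  A -> T0 T1 | b
  B -> B X2 | a
  C -> T0 T1
  T0 -> b
  T1 -> a
  X2 -> A B
  X3 -> S T0

CYK fill:
  [0..0]={A,T0}  "b"  orig:{A}
  [1..1]={B,S,T1}  "a"  orig:{B,S}
  [2..2]={A,T0}  "b"  orig:{A}
  [3..3]={B,S,T1}  "a"  orig:{B,S}
  [0..1]={A,C,S,X2}  "ba"  orig:{A,C,S}
  [1..2]={X3}  "ab"  orig:{}
  [2..3]={A,C,S,X2}  "ba"  orig:{A,C,S}
  [0..2]={X3}  "bab"  orig:{}
  [1..3]={B,S}  "aba"
  [0..3]={S,X2}  "baba"  orig:{S}

S ∈ T[0,3] ⇒ YES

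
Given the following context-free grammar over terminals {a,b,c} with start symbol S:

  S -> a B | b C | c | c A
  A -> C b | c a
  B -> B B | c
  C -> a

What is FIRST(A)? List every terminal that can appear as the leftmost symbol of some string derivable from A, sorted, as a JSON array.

Compute FIRST by fixpoint:
iter 1:
  A via A→c a: +{c}
  B via B→c: +{c}
  C via C→a: +{a}
  S via S→a B: +{a}
  S via S→b C: +{b}
  S via S→c: +{c}
  FIRST(S)={a,b,c}  FIRST(A)={c}  FIRST(B)={c}  FIRST(C)={a}
iter 2:
  A via A→C b: +{a}
  FIRST(S)={a,b,c}  FIRST(A)={a,c}  FIRST(B)={c}  FIRST(C)={a}
iter 3: done
  FIRST(S)={a,b,c}  FIRST(A)={a,c}  FIRST(B)={c}  FIRST(C)={a}

FIRST(A) = ["a", "c"]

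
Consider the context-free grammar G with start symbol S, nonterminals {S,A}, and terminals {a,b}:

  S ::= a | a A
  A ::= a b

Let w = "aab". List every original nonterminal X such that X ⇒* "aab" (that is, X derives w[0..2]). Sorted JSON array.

Convert to CNF:
  S -> T0 A | a
  A -> T0 T1
  T0 -> a
  T1 -> b

Fill CYK table bottom-up (cells [i..j] with 0 ≤ i ≤ j ≤ 2 only):
  cell(0,0) a: {S,T0}  orig:{S}
  cell(1,1) a: {S,T0}  orig:{S}
  cell(2,2) b: {T1}  orig:{}
  cell(0,1) aa: ∅
  cell(1,2) ab: {A}
  cell(0,2) aab: {S}

Original NTs in T[0,2] deriving "aab": ["S"]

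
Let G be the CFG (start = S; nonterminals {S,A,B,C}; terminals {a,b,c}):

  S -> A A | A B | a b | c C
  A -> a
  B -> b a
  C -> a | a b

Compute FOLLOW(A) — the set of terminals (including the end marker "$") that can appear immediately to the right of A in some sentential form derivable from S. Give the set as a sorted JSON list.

Compute FIRST by fixpoint:
[1]
  A via A→a: +{a}
  B via B→b a: +{b}
  C via C→a: +{a}
  S via S→A A: +{a}
  S via S→c C: +{c}
  FIRST[S]={a,c}  FIRST[A]={a}  FIRST[B]={b}  FIRST[C]={a}
[2] done
  FIRST[S]={a,c}  FIRST[A]={a}  FIRST[B]={b}  FIRST[C]={a}

FOLLOW iteration:
initialize: $ ∈ FOLLOW(S)
round 1:
  S→A A: FOLLOW(A) ⊇ FIRST(A) = {a}; new: +{a}
  S→A A: FOLLOW(A) ⊇ FOLLOW(S) ⊇ {$}; new: +{$}
  S→A B: FOLLOW(A) ⊇ FIRST(B) = {b}; new: +{b}
  S→A B: FOLLOW(B) ⊇ FOLLOW(S) ⊇ {$}; new: +{$}
  S→c C: FOLLOW(C) ⊇ FOLLOW(S) ⊇ {$}; new: +{$}
  FOLLOW(S)={$}  FOLLOW(A)={$,a,b}  FOLLOW(B)={$}  FOLLOW(C)={$}
round 2: done
  FOLLOW(S)={$}  FOLLOW(A)={$,a,b}  FOLLOW(B)={$}  FOLLOW(C)={$}

FOLLOW(A) = ["$", "a", "b"]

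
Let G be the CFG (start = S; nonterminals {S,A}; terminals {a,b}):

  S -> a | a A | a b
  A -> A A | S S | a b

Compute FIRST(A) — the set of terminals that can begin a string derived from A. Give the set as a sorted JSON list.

Compute FIRST by fixpoint:
[1]
  A via A→a b: +{a}
  S via S→a: +{a}
  FIRST[S]={a}  FIRST[A]={a}
[2] done
  FIRST[S]={a}  FIRST[A]={a}

FIRST(A) = ["a"]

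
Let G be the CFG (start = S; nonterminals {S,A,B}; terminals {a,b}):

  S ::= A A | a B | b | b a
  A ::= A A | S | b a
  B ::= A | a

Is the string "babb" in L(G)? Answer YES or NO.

CNF form of G:
  S -> A A | T0 B | T1 T0 | b
  A -> A A | T0 B | T1 T0 | b
  B -> A A | T0 B | T1 T0 | a | b
  T0 -> a
  T1 -> b

CYK fill:
  cell(0,0) b: {A,B,S,T1}  orig:{A,B,S}
  cell(1,1) a: {B,T0}  orig:{B}
  cell(2,2) b: {A,B,S,T1}  orig:{A,B,S}
  cell(3,3) b: {A,B,S,T1}  orig:{A,B,S}
  cell(0,1) ba: {A,B,S}
  cell(1,2) ab: {A,B,S}
  cell(2,3) bb: {A,B,S}
  cell(0,2) bab: {A,B,S}
  cell(1,3) abb: {A,B,S}
  cell(0,3) babb: {A,B,S}

S ∈ T[0,3] ⇒ YES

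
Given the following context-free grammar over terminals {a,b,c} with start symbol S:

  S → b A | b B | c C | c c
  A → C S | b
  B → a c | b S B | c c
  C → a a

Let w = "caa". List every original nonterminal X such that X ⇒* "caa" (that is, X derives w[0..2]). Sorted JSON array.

CNF form of G:
  S -> T1 C | T1 T1 | T2 A | T2 B
  A -> C S | b
  B -> T0 T1 | T1 T1 | T2 X3
  C -> T0 T0
  T0 -> a
  T1 -> c
  T2 -> b
  X3 -> S B

CYK table (by increasing span) — only the sub-triangle for w[0..2]:
  cell(0,0) c: {T1}  orig:{}
  cell(1,1) a: {T0}  orig:{}
  cell(2,2) a: {T0}  orig:{}
  cell(0,1) ca: ∅
  cell(1,2) aa: {C}
  cell(0,2) caa: {S}

Original NTs in T[0,2] deriving "caa": ["S"]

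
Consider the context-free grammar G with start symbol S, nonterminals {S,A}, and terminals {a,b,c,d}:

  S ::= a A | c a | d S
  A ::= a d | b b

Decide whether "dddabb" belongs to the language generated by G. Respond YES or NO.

Convert to CNF:
  S -> T0 A | T1 S | T3 T0
  A -> T0 T1 | T2 T2
  T0 -> a
  T1 -> d
  T2 -> b
  T3 -> c

CYK table (by increasing span):
  cell(0,0) d: {T1}  orig:{}
  cell(1,1) d: {T1}  orig:{}
  cell(2,2) d: {T1}  orig:{}
  cell(3,3) a: {T0}  orig:{}
  cell(4,4) b: {T2}  orig:{}
  cell(5,5) b: {T2}  orig:{}
  cell(0,1) dd: ∅
  cell(1,2) dd: ∅
  cell(2,3) da: ∅
  cell(3,4) ab: ∅
  cell(4,5) bb: {A}
  cell(0,2) ddd: ∅
  cell(1,3) dda: ∅
  cell(2,4) dab: ∅
  cell(3,5) abb: {S}
  cell(0,3) ddda: ∅
  cell(1,4) ddab: ∅
  cell(2,5) dabb: {S}
  cell(0,4) dddab: ∅
  cell(1,5) ddabb: {S}
  cell(0,5) dddabb: {S}

S ∈ T[0,5] ⇒ YES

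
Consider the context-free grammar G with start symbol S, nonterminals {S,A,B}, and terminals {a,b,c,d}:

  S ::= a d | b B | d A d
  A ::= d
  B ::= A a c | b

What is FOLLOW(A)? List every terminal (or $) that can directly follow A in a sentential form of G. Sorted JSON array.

Compute FIRST by fixpoint:
pass 1:
  A via A→d: +{d}
  B via B→A a c: +{d}
  B via B→b: +{b}
  S via S→a d: +{a}
  S via S→b B: +{b}
  S via S→d A d: +{d}
  FIRST[S]={a,b,d}  FIRST[A]={d}  FIRST[B]={b,d}
pass 2: — fixpoint
  FIRST[S]={a,b,d}  FIRST[A]={d}  FIRST[B]={b,d}

Compute FOLLOW by fixpoint:
FOLLOW(S) := {$}
pass 1:
  B→A a c: FOLLOW(A) ⊇ FIRST(a) = {a}; new: +{a}
  S→b B: FOLLOW(B) ⊇ FOLLOW(S) ⊇ {$}; new: +{$}
  S→d A d: FOLLOW(A) ⊇ FIRST(d) = {d}; new: +{d}
  S: {$}  A: {a,d}  B: {$}
pass 2: (no change)
  S: {$}  A: {a,d}  B: {$}

FOLLOW(A) = ["a", "d"]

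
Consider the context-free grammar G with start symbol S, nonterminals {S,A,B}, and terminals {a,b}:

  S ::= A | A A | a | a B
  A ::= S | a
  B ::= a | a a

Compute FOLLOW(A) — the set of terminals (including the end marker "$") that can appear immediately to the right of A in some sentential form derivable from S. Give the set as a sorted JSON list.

FIRST iteration:
iter 1:
  A via A→a: +{a}
  B via B→a: +{a}
  S via S→A: +{a}
  FIRST(S)={a}  FIRST(A)={a}  FIRST(B)={a}
iter 2: (no change)
  FIRST(S)={a}  FIRST(A)={a}  FIRST(B)={a}

Compute FOLLOW by fixpoint:
seed FOLLOW(S) with $
round 1:
  S→A: FOLLOW(A) ⊇ FOLLOW(S) ⊇ {$}; new: +{$}
  S→A A: FOLLOW(A) ⊇ FIRST(A) = {a}; new: +{a}
  S→a B: FOLLOW(B) ⊇ FOLLOW(S) ⊇ {$}; new: +{$}
  FOLLOW[S]={$}  FOLLOW[A]={$,a}  FOLLOW[B]={$}
round 2:
  A→S: FOLLOW(S) ⊇ FOLLOW(A) ⊇ {$,a}; new: +{a}
  S→a B: FOLLOW(B) ⊇ FOLLOW(S) ⊇ {$,a}; new: +{a}
  FOLLOW[S]={$,a}  FOLLOW[A]={$,a}  FOLLOW[B]={$,a}
round 3: done
  FOLLOW[S]={$,a}  FOLLOW[A]={$,a}  FOLLOW[B]={$,a}

FOLLOW(A) = ["$", "a"]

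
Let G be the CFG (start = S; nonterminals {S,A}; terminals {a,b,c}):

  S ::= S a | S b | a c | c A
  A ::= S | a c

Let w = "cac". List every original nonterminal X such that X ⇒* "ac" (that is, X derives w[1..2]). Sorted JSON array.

Convert to CNF:
  S -> S T0 | S T1 | T0 T2 | T2 A
  A -> S T0 | S T1 | T0 T2 | T2 A
  T0 -> a
  T1 -> b
  T2 -> c

CYK fill (cells [i..j] with 1 ≤ i ≤ j ≤ 2 only):
  cell(1,1) a: {T0}  orig:{}
  cell(2,2) c: {T2}  orig:{}
  cell(1,2) ac: {A,S}

Original NTs in T[1,2] deriving "ac": ["A", "S"]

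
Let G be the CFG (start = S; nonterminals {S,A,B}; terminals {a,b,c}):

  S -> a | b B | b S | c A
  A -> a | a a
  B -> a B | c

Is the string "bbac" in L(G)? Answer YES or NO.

Convert to CNF:
  S -> T1 B | T1 S | T2 A | a
  A -> T0 T0 | a
  B -> T0 B | c
  T0 -> a
  T1 -> b
  T2 -> c

CYK table (by increasing span):
  T[0,0] 'b' = {T1}  orig:{}
  T[1,1] 'b' = {T1}  orig:{}
  T[2,2] 'a' = {A,S,T0}  orig:{A,S}
  T[3,3] 'c' = {B,T2}  orig:{B}
  T[0,1] 'bb' = ∅
  T[1,2] 'ba' = {S}
  T[2,3] 'ac' = {B}
  T[0,2] 'bba' = {S}
  T[1,3] 'bac' = {S}
  T[0,3] 'bbac' = {S}

S ∈ T[0,3] ⇒ YES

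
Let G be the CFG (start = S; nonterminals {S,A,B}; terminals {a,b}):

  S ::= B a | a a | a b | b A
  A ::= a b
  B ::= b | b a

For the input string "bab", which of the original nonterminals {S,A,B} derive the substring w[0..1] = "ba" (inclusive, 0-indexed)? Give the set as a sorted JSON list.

CNF form of G:
  S -> B T0 | T0 T0 | T0 T1 | T1 A
  A -> T0 T1
  B -> T1 T0 | b
  T0 -> a
  T1 -> b

CYK fill, restricted to cells inside w[0..1]:
  T[0,0] 'b' = {B,T1}  orig:{B}
  T[1,1] 'a' = {T0}  orig:{}
  T[0,1] 'ba' = {B,S}

Original NTs in T[0,1] deriving "ba": ["B", "S"]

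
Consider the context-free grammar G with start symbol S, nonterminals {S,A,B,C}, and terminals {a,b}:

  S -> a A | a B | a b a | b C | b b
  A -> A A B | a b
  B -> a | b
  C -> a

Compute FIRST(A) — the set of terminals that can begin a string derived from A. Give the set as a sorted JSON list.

Compute FIRST by fixpoint:
pass 1:
  A via A→a b: +{a}
  B via B→a: +{a}
  B via B→b: +{b}
  C via C→a: +{a}
  S via S→a A: +{a}
  S via S→b C: +{b}
  FIRST(S)={a,b}  FIRST(A)={a}  FIRST(B)={a,b}  FIRST(C)={a}
pass 2: (no change)
  FIRST(S)={a,b}  FIRST(A)={a}  FIRST(B)={a,b}  FIRST(C)={a}

FIRST(A) = ["a"]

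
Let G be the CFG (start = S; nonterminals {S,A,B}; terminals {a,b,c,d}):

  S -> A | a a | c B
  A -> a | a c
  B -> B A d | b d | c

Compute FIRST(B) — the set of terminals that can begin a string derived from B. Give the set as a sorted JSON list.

Compute FIRST by fixpoint:
[1]
  A via A→a: +{a}
  B via B→b d: +{b}
  B via B→c: +{c}
  S via S→A: +{a}
  S via S→c B: +{c}
  S: {a,c}  A: {a}  B: {b,c}
[2] (no change)
  S: {a,c}  A: {a}  B: {b,c}

FIRST(B) = ["b", "c"]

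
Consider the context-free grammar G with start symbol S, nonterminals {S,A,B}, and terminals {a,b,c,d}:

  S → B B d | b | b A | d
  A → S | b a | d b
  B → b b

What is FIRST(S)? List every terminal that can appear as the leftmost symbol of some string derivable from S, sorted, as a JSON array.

FIRST sets, iterate to fixpoint:
iter 1:
  A via A→b a: +{b}
  A via A→d b: +{d}
  B via B→b b: +{b}
  S via S→B B d: +{b}
  S via S→d: +{d}
  FIRST[S]={b,d}  FIRST[A]={b,d}  FIRST[B]={b}
iter 2: — fixpoint
  FIRST[S]={b,d}  FIRST[A]={b,d}  FIRST[B]={b}

FIRST(S) = ["b", "d"]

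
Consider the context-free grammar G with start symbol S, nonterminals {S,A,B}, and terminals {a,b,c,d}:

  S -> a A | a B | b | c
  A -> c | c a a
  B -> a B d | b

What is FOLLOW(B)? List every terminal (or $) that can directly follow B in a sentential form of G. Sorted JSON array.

FIRST iteration:
round 1:
  A via A→c: +{c}
  B via B→a B d: +{a}
  B via B→b: +{b}
  S via S→a A: +{a}
  S via S→b: +{b}
  S via S→c: +{c}
  FIRST[S]={a,b,c}  FIRST[A]={c}  FIRST[B]={a,b}
round 2: (no change)
  FIRST[S]={a,b,c}  FIRST[A]={c}  FIRST[B]={a,b}

FOLLOW sets:
FOLLOW(S) := {$}
[1]
  B→a B d: FOLLOW(B) ⊇ FIRST(d) = {d}; new: +{d}
  S→a A: FOLLOW(A) ⊇ FOLLOW(S) ⊇ {$}; new: +{$}
  S→a B: FOLLOW(B) ⊇ FOLLOW(S) ⊇ {$}; new: +{$}
  FOLLOW(S)={$}  FOLLOW(A)={$}  FOLLOW(B)={$,d}
[2] (stable)
  FOLLOW(S)={$}  FOLLOW(A)={$}  FOLLOW(B)={$,d}

FOLLOW(B) = ["$", "d"]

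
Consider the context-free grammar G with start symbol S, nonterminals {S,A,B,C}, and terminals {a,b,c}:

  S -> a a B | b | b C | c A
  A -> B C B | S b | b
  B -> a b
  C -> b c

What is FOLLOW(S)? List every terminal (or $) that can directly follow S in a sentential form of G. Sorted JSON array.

Compute FIRST by fixpoint:
[1]
  A via A→b: +{b}
  B via B→a b: +{a}
  C via C→b c: +{b}
  S via S→a a B: +{a}
  S via S→b: +{b}
  S via S→c A: +{c}
  S: {a,b,c}  A: {b}  B: {a}  C: {b}
[2]
  A via A→B C B: +{a}
  A via A→S b: +{c}
  S: {a,b,c}  A: {a,b,c}  B: {a}  C: {b}
[3] (stable)
  S: {a,b,c}  A: {a,b,c}  B: {a}  C: {b}

Compute FOLLOW by fixpoint:
FOLLOW(S) := {$}
[1]
  A→B C B: FOLLOW(B) ⊇ FIRST(C) = {b}; new: +{b}
  A→B C B: FOLLOW(C) ⊇ FIRST(B) = {a}; new: +{a}
  A→S b: FOLLOW(S) ⊇ FIRST(b) = {b}; new: +{b}
  S→a a B: FOLLOW(B) ⊇ FOLLOW(S) ⊇ {$,b}; new: +{$}
  S→b C: FOLLOW(C) ⊇ FOLLOW(S) ⊇ {$,b}; new: +{$,b}
  S→c A: FOLLOW(A) ⊇ FOLLOW(S) ⊇ {$,b}; new: +{$,b}
  FOLLOW[S]={$,b}  FOLLOW[A]={$,b}  FOLLOW[B]={$,b}  FOLLOW[C]={$,a,b}
[2] (stable)
  FOLLOW[S]={$,b}  FOLLOW[A]={$,b}  FOLLOW[B]={$,b}  FOLLOW[C]={$,a,b}

FOLLOW(S) = ["$", "b"]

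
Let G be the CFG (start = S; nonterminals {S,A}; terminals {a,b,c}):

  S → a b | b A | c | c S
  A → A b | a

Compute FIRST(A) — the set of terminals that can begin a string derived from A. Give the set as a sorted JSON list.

FIRST iteration:
pass 1:
  A via A→a: +{a}
  S via S→a b: +{a}
  S via S→b A: +{b}
  S via S→c: +{c}
  S: {a,b,c}  A: {a}
pass 2: — fixpoint
  S: {a,b,c}  A: {a}

FIRST(A) = ["a"]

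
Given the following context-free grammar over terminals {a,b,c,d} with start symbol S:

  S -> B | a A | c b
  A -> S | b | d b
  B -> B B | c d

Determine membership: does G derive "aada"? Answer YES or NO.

CNF form of G:
  S -> B B | T0 A | T1 T2 | T1 T3
  A -> B B | T0 A | T1 T2 | T1 T3 | T3 T2 | b
  B -> B B | T1 T3
  T0 -> a
  T1 -> c
  T2 -> b
  T3 -> d

CYK fill:
  cell(0,0) a: {T0}  orig:{}
  cell(1,1) a: {T0}  orig:{}
  cell(2,2) d: {T3}  orig:{}
  cell(3,3) a: {T0}  orig:{}
  cell(0,1) aa: ∅
  cell(1,2) ad: ∅
  cell(2,3) da: ∅
  cell(0,2) aad: ∅
  cell(1,3) ada: ∅
  cell(0,3) aada: ∅

S ∉ T[0,3] ⇒ NO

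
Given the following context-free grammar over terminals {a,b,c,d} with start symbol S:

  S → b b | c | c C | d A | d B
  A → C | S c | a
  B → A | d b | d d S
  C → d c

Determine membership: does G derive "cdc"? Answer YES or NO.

Convert to CNF:
  S -> T0 C | T1 A | T1 B | T2 T2 | c
  A -> S T0 | T1 T0 | a
  B -> S T0 | T1 T0 | T1 T2 | T1 X3 | a
  C -> T1 T0
  T0 -> c
  T1 -> d
  T2 -> b
  X3 -> T1 S

CYK table (by increasing span):
  cell(0,0) c: {S,T0}  orig:{S}
  cell(1,1) d: {T1}  orig:{}
  cell(2,2) c: {S,T0}  orig:{S}
  cell(0,1) cd: ∅
  cell(1,2) dc: {A,B,C,X3}  orig:{A,B,C}
  cell(0,2) cdc: {S}

S ∈ T[0,2] ⇒ YES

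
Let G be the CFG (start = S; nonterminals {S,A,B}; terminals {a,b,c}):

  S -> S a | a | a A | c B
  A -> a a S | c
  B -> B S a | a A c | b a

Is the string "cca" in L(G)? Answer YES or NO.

Convert to CNF:
  S -> S T0 | T0 A | T1 B | a
  A -> T0 X3 | c
  B -> B X4 | T0 X5 | T2 T0
  T0 -> a
  T1 -> c
  T2 -> b
  X3 -> T0 S
  X4 -> S T0
  X5 -> A T1

CYK table (by increasing span):
  T[0,0] 'c' = {A,T1}  orig:{A}
  T[1,1] 'c' = {A,T1}  orig:{A}
  T[2,2] 'a' = {S,T0}  orig:{S}
  T[0,1] 'cc' = {X5}  orig:{}
  T[1,2] 'ca' = ∅
  T[0,2] 'cca' = ∅

S ∉ T[0,2] ⇒ NO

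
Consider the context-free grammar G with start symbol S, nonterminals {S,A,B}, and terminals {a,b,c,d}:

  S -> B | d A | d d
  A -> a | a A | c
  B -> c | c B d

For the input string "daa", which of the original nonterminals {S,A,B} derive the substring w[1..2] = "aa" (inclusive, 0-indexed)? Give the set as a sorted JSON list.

CNF form of G:
  S -> T1 X4 | T2 A | T2 T2 | c
  A -> T0 A | a | c
  B -> T1 X3 | c
  T0 -> a
  T1 -> c
  T2 -> d
  X3 -> B T2
  X4 -> B T2

CYK table (by increasing span), restricted to cells inside w[1..2]:
  [1..1]={A,T0}  "a"  orig:{A}
  [2..2]={A,T0}  "a"  orig:{A}
  [1..2]={A}  "aa"

Original NTs in T[1,2] deriving "aa": ["A"]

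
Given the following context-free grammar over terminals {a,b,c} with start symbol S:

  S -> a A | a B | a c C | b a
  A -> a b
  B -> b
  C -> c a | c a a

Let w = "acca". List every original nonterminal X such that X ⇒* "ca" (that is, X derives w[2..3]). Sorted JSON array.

Convert to CNF:
  S -> T0 A | T0 B | T0 X4 | T1 T0
  A -> T0 T1
  B -> b
  C -> T2 T0 | T2 X3
  T0 -> a
  T1 -> b
  T2 -> c
  X3 -> T0 T0
  X4 -> T2 C

CYK fill (cells [i..j] with 2 ≤ i ≤ j ≤ 3 only):
  [2..2]={T2}  "c"  orig:{}
  [3..3]={T0}  "a"  orig:{}
  [2..3]={C}  "ca"

Original NTs in T[2,3] deriving "ca": ["C"]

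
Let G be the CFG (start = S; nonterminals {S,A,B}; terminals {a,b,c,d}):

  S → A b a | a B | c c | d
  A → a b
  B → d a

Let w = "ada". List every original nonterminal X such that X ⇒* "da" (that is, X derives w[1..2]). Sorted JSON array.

Convert to CNF:
  S -> A X4 | T0 B | T3 T3 | d
  A -> T0 T1
  B -> T2 T0
  T0 -> a
  T1 -> b
  T2 -> d
  T3 -> c
  X4 -> T1 T0

CYK table (by increasing span), restricted to cells inside w[1..2]:
  [1..1]={S,T2}  "d"  orig:{S}
  [2..2]={T0}  "a"  orig:{}
  [1..2]={B}  "da"

Original NTs in T[1,2] deriving "da": ["B"]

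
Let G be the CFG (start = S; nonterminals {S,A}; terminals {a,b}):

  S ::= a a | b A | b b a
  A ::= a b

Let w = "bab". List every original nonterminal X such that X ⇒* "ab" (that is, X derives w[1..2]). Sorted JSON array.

CNF form of G:
  S -> T0 T0 | T1 A | T1 X2
  A -> T0 T1
  T0 -> a
  T1 -> b
  X2 -> T1 T0

CYK table (by increasing span), restricted to cells inside w[1..2]:
  [1..1]={T0}  "a"  orig:{}
  [2..2]={T1}  "b"  orig:{}
  [1..2]={A}  "ab"

Original NTs in T[1,2] deriving "ab": ["A"]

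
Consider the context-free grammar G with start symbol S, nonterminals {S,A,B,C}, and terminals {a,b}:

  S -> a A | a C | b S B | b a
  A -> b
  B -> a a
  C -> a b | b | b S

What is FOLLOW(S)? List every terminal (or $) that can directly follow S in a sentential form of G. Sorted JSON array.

FIRST sets, iterate to fixpoint:
[1]
  A via A→b: +{b}
  B via B→a a: +{a}
  C via C→a b: +{a}
  C via C→b: +{b}
  S via S→a A: +{a}
  S via S→b S B: +{b}
  S: {a,b}  A: {b}  B: {a}  C: {a,b}
[2] — fixpoint
  S: {a,b}  A: {b}  B: {a}  C: {a,b}

FOLLOW iteration:
initialize: $ ∈ FOLLOW(S)
round 1:
  S→a A: FOLLOW(A) ⊇ FOLLOW(S) ⊇ {$}; new: +{$}
  S→a C: FOLLOW(C) ⊇ FOLLOW(S) ⊇ {$}; new: +{$}
  S→b S B: FOLLOW(S) ⊇ FIRST(B) = {a}; new: +{a}
  S→b S B: FOLLOW(B) ⊇ FOLLOW(S) ⊇ {$,a}; new: +{$,a}
  FOLLOW(S)={$,a}  FOLLOW(A)={$}  FOLLOW(B)={$,a}  FOLLOW(C)={$}
round 2:
  S→a A: FOLLOW(A) ⊇ FOLLOW(S) ⊇ {$,a}; new: +{a}
  S→a C: FOLLOW(C) ⊇ FOLLOW(S) ⊇ {$,a}; new: +{a}
  FOLLOW(S)={$,a}  FOLLOW(A)={$,a}  FOLLOW(B)={$,a}  FOLLOW(C)={$,a}
round 3: — fixpoint
  FOLLOW(S)={$,a}  FOLLOW(A)={$,a}  FOLLOW(B)={$,a}  FOLLOW(C)={$,a}

FOLLOW(S) = ["$", "a"]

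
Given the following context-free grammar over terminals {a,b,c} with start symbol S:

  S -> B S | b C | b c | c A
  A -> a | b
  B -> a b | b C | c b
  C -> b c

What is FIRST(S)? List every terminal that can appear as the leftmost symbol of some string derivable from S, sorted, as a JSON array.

FIRST iteration:
pass 1:
  A via A→a: +{a}
  A via A→b: +{b}
  B via B→a b: +{a}
  B via B→b C: +{b}
  B via B→c b: +{c}
  C via C→b c: +{b}
  S via S→B S: +{a,b,c}
  FIRST(S)={a,b,c}  FIRST(A)={a,b}  FIRST(B)={a,b,c}  FIRST(C)={b}
pass 2: (stable)
  FIRST(S)={a,b,c}  FIRST(A)={a,b}  FIRST(B)={a,b,c}  FIRST(C)={b}

FIRST(S) = ["a", "b", "c"]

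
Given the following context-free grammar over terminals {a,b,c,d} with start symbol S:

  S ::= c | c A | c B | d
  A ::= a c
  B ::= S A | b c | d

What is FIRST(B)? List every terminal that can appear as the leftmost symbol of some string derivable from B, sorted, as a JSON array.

FIRST iteration:
round 1:
  A via A→a c: +{a}
  B via B→b c: +{b}
  B via B→d: +{d}
  S via S→c: +{c}
  S via S→d: +{d}
  FIRST[S]={c,d}  FIRST[A]={a}  FIRST[B]={b,d}
round 2:
  B via B→S A: +{c}
  FIRST[S]={c,d}  FIRST[A]={a}  FIRST[B]={b,c,d}
round 3: (no change)
  FIRST[S]={c,d}  FIRST[A]={a}  FIRST[B]={b,c,d}

FIRST(B) = ["b", "c", "d"]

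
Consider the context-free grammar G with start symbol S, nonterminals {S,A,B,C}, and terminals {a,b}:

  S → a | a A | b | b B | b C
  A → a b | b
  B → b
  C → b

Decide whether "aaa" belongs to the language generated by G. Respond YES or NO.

Convert to CNF:
  S -> T0 A | T1 B | T1 C | a | b
  A -> T0 T1 | b
  B -> b
  C -> b
  T0 -> a
  T1 -> b

CYK table (by increasing span):
  [0..0]={S,T0}  "a"  orig:{S}
  [1..1]={S,T0}  "a"  orig:{S}
  [2..2]={S,T0}  "a"  orig:{S}
  [0..1]=∅  "aa"
  [1..2]=∅  "aa"
  [0..2]=∅  "aaa"

S ∉ T[0,2] ⇒ NO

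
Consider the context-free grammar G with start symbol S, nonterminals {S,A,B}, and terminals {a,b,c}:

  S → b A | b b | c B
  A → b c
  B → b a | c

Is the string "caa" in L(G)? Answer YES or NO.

CNF form of G:
  S -> T0 A | T0 T0 | T1 B
  A -> T0 T1
  B -> T0 T2 | c
  T0 -> b
  T1 -> c
  T2 -> a

Fill CYK table bottom-up:
  [0..0]={B,T1}  "c"  orig:{B}
  [1..1]={T2}  "a"  orig:{}
  [2..2]={T2}  "a"  orig:{}
  [0..1]=∅  "ca"
  [1..2]=∅  "aa"
  [0..2]=∅  "caa"

S ∉ T[0,2] ⇒ NO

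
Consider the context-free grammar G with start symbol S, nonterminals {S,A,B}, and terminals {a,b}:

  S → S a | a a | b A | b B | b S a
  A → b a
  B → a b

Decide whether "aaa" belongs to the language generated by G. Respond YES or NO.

CNF form of G:
  S -> S T1 | T0 A | T0 B | T0 X2 | T1 T1
  A -> T0 T1
  B -> T1 T0
  T0 -> b
  T1 -> a
  X2 -> S T1

Fill CYK table bottom-up:
  [0..0]={T1}  "a"  orig:{}
  [1..1]={T1}  "a"  orig:{}
  [2..2]={T1}  "a"  orig:{}
  [0..1]={S}  "aa"
  [1..2]={S}  "aa"
  [0..2]={S,X2}  "aaa"  orig:{S}

S ∈ T[0,2] ⇒ YES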